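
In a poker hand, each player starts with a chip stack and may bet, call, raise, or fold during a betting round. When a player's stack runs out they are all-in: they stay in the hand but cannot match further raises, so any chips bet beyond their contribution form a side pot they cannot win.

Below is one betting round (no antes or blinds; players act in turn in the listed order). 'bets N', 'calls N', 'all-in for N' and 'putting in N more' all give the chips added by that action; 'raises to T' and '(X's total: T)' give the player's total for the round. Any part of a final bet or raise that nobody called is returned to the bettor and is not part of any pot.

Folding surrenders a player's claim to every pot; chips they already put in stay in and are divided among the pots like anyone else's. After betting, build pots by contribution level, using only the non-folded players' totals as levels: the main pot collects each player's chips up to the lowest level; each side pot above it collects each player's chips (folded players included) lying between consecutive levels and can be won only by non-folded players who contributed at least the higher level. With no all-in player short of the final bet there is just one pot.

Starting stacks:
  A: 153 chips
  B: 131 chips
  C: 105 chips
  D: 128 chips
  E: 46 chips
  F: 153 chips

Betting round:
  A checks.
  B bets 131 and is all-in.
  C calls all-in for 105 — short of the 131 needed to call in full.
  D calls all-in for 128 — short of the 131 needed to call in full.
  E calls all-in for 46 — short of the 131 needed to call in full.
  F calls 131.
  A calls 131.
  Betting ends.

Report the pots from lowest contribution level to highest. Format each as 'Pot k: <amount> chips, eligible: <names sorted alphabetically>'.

Pot 1: 276 chips, eligible: A, B, C, D, E, F
Pot 2: 295 chips, eligible: A, B, C, D, F
Pot 3: 92 chips, eligible: A, B, D, F
Pot 4: 9 chips, eligible: A, B, F

Derivation:
Contributions: A=131, B=131, C=105, D=128, E=46, F=131
Pot levels (distinct totals of non-folded players): 46, 105, 128, 131
Layer 1-46: 46 each from A, B, C, D, E, F = 46*6 = 276 chips; eligible A, B, C, D, E, F
Layer 47-105: 59 each from A, B, C, D, F = 59*5 = 295 chips; eligible A, B, C, D, F
Layer 106-128: 23 each from A, B, D, F = 23*4 = 92 chips; eligible A, B, D, F
Layer 129-131: 3 each from A, B, F = 3*3 = 9 chips; eligible A, B, F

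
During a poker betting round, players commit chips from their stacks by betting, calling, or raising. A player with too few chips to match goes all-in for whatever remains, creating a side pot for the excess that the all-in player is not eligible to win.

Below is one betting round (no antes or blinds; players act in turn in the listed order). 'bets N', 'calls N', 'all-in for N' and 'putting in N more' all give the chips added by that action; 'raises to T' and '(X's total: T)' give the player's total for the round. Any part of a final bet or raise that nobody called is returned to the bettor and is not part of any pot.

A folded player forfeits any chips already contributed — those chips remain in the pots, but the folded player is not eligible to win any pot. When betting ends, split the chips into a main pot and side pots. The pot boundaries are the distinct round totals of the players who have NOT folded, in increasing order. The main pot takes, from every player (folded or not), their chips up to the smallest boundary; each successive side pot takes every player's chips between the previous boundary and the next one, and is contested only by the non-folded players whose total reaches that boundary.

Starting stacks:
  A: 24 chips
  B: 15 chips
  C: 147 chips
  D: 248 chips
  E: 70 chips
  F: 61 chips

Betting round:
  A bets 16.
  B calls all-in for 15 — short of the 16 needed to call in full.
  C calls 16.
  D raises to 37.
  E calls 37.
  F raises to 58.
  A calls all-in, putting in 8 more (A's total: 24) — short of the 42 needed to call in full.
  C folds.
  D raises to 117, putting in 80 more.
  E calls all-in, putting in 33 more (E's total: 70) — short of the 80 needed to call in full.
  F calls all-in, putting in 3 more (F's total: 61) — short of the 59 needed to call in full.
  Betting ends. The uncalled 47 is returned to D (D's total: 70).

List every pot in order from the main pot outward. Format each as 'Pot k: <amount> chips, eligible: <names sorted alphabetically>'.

Pot 1: 90 chips, eligible: A, B, D, E, F
Pot 2: 37 chips, eligible: A, D, E, F
Pot 3: 111 chips, eligible: D, E, F
Pot 4: 18 chips, eligible: D, E

Derivation:
Contributions (after 47 returned to D): A=24, B=15, C=16, D=70, E=70, F=61
Folded: C
Pot levels (distinct totals of non-folded players): 15, 24, 61, 70
Layer 1-15: 15 each from A, B, C, D, E, F = 15*6 = 90 chips; eligible A, B, D, E, F
Layer 16-24: A 9 + C 1 + D 9 + E 9 + F 9 = 37 chips; eligible A, D, E, F
Layer 25-61: 37 each from D, E, F = 37*3 = 111 chips; eligible D, E, F
Layer 62-70: 9 each from D, E = 9*2 = 18 chips; eligible D, E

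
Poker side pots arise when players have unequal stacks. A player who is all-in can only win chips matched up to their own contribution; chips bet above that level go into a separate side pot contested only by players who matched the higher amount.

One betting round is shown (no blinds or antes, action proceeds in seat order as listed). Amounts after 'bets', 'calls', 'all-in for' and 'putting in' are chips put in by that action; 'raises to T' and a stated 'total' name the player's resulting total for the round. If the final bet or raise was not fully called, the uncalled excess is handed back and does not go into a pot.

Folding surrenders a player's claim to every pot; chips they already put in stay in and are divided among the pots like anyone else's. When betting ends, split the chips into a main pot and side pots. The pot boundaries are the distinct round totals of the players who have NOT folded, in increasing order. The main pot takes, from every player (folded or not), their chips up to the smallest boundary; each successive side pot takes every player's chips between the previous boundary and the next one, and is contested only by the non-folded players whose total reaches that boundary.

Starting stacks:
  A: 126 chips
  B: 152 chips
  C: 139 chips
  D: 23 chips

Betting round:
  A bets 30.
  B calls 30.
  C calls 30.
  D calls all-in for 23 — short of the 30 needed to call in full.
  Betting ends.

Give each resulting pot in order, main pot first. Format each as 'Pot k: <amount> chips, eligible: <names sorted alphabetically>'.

Contributions: A=30, B=30, C=30, D=23
Pot levels (distinct totals of non-folded players): 23, 30
Layer 1-23: 23 each from A, B, C, D = 23*4 = 92 chips; eligible A, B, C, D
Layer 24-30: 7 each from A, B, C = 7*3 = 21 chips; eligible A, B, C

Pot 1: 92 chips, eligible: A, B, C, D
Pot 2: 21 chips, eligible: A, B, C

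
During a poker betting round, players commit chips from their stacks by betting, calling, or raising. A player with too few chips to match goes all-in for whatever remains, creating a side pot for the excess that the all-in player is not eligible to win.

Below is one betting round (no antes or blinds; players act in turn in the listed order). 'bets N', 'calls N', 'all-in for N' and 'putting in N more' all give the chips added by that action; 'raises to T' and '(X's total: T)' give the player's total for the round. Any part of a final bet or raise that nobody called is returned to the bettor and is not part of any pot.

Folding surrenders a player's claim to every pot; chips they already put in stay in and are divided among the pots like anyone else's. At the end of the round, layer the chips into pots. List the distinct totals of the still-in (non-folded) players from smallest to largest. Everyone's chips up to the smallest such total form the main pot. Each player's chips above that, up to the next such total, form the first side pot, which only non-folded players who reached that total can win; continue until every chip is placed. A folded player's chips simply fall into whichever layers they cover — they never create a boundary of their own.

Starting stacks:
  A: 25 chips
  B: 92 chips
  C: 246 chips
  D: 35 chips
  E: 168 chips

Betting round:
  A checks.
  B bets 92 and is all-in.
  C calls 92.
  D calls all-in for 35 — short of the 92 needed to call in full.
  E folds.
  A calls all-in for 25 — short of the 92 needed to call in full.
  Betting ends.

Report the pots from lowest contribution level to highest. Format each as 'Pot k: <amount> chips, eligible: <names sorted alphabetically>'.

Pot 1: 100 chips, eligible: A, B, C, D
Pot 2: 30 chips, eligible: B, C, D
Pot 3: 114 chips, eligible: B, C

Derivation:
Contributions: A=25, B=92, C=92, D=35
Folded: E
Pot levels (distinct totals of non-folded players): 25, 35, 92
Layer 1-25: 25 each from A, B, C, D = 25*4 = 100 chips; eligible A, B, C, D
Layer 26-35: 10 each from B, C, D = 10*3 = 30 chips; eligible B, C, D
Layer 36-92: 57 each from B, C = 57*2 = 114 chips; eligible B, C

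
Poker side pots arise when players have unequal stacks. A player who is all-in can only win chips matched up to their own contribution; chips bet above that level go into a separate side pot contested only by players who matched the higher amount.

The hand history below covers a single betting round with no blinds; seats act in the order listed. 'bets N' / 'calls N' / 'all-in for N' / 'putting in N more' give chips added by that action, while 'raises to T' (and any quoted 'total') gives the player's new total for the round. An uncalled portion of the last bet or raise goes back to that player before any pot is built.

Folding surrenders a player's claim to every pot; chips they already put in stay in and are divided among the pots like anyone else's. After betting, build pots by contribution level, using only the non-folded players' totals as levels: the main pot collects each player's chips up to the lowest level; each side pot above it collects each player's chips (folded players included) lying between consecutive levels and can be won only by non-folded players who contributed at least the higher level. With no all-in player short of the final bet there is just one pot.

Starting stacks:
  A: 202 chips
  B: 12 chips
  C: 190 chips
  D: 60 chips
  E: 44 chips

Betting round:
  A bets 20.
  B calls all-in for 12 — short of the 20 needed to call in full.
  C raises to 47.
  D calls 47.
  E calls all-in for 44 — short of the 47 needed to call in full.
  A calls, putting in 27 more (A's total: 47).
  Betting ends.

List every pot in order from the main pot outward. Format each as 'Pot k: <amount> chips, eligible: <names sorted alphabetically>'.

Contributions: A=47, B=12, C=47, D=47, E=44
Pot levels (distinct totals of non-folded players): 12, 44, 47
Layer 1-12: 12 each from A, B, C, D, E = 12*5 = 60 chips; eligible A, B, C, D, E
Layer 13-44: 32 each from A, C, D, E = 32*4 = 128 chips; eligible A, C, D, E
Layer 45-47: 3 each from A, C, D = 3*3 = 9 chips; eligible A, C, D

Pot 1: 60 chips, eligible: A, B, C, D, E
Pot 2: 128 chips, eligible: A, C, D, E
Pot 3: 9 chips, eligible: A, C, D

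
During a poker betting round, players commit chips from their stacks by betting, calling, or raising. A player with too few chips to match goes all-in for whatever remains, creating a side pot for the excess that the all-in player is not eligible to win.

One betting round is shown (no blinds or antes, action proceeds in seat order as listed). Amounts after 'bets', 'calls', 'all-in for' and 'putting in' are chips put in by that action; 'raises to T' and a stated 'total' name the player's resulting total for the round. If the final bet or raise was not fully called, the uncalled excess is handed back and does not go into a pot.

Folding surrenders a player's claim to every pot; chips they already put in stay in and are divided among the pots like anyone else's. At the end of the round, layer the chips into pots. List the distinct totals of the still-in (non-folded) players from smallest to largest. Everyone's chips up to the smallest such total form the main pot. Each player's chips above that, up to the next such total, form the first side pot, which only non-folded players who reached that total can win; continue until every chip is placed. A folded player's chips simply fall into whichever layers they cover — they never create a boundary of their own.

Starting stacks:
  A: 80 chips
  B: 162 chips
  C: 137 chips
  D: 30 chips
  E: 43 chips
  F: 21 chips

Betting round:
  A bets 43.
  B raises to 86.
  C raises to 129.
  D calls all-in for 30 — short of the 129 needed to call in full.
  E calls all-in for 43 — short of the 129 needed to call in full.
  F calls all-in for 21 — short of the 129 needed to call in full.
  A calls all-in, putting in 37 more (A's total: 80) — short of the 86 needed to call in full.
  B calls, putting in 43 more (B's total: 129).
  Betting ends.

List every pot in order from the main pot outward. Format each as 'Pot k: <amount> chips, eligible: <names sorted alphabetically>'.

Contributions: A=80, B=129, C=129, D=30, E=43, F=21
Pot levels (distinct totals of non-folded players): 21, 30, 43, 80, 129
Layer 1-21: 21 each from A, B, C, D, E, F = 21*6 = 126 chips; eligible A, B, C, D, E, F
Layer 22-30: 9 each from A, B, C, D, E = 9*5 = 45 chips; eligible A, B, C, D, E
Layer 31-43: 13 each from A, B, C, E = 13*4 = 52 chips; eligible A, B, C, E
Layer 44-80: 37 each from A, B, C = 37*3 = 111 chips; eligible A, B, C
Layer 81-129: 49 each from B, C = 49*2 = 98 chips; eligible B, C

Pot 1: 126 chips, eligible: A, B, C, D, E, F
Pot 2: 45 chips, eligible: A, B, C, D, E
Pot 3: 52 chips, eligible: A, B, C, E
Pot 4: 111 chips, eligible: A, B, C
Pot 5: 98 chips, eligible: B, C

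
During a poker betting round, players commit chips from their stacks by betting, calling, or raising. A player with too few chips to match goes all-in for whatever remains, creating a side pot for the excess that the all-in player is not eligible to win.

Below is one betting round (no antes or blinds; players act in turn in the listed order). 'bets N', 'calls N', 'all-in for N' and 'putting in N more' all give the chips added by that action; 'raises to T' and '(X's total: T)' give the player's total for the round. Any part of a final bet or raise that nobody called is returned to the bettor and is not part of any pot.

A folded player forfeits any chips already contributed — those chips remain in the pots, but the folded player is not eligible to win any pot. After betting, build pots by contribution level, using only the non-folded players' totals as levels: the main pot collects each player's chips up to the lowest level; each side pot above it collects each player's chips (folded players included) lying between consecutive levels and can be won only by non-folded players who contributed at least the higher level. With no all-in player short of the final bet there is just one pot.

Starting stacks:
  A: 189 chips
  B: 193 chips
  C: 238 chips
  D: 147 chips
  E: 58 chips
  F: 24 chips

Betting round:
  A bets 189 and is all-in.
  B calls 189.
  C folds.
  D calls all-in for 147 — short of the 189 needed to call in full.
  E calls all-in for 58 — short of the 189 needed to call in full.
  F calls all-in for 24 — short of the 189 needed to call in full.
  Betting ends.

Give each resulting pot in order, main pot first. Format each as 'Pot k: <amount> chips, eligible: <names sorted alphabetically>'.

Contributions: A=189, B=189, D=147, E=58, F=24
Folded: C
Pot levels (distinct totals of non-folded players): 24, 58, 147, 189
Layer 1-24: 24 each from A, B, D, E, F = 24*5 = 120 chips; eligible A, B, D, E, F
Layer 25-58: 34 each from A, B, D, E = 34*4 = 136 chips; eligible A, B, D, E
Layer 59-147: 89 each from A, B, D = 89*3 = 267 chips; eligible A, B, D
Layer 148-189: 42 each from A, B = 42*2 = 84 chips; eligible A, B

Pot 1: 120 chips, eligible: A, B, D, E, F
Pot 2: 136 chips, eligible: A, B, D, E
Pot 3: 267 chips, eligible: A, B, D
Pot 4: 84 chips, eligible: A, B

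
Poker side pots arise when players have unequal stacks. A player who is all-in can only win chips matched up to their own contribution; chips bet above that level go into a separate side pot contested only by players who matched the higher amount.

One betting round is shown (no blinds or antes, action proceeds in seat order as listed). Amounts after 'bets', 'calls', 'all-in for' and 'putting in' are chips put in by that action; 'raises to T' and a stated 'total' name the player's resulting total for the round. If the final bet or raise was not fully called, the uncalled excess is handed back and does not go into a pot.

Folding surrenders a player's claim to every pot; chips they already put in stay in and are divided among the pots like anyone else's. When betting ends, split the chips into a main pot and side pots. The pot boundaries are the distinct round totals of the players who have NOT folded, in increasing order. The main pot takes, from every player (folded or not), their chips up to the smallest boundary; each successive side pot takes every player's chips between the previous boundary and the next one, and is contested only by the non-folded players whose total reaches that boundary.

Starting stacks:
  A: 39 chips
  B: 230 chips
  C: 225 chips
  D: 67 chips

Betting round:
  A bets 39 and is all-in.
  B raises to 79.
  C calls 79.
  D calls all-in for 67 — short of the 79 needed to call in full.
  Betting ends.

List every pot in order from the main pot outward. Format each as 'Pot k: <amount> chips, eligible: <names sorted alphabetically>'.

Pot 1: 156 chips, eligible: A, B, C, D
Pot 2: 84 chips, eligible: B, C, D
Pot 3: 24 chips, eligible: B, C

Derivation:
Contributions: A=39, B=79, C=79, D=67
Pot levels (distinct totals of non-folded players): 39, 67, 79
Layer 1-39: 39 each from A, B, C, D = 39*4 = 156 chips; eligible A, B, C, D
Layer 40-67: 28 each from B, C, D = 28*3 = 84 chips; eligible B, C, D
Layer 68-79: 12 each from B, C = 12*2 = 24 chips; eligible B, C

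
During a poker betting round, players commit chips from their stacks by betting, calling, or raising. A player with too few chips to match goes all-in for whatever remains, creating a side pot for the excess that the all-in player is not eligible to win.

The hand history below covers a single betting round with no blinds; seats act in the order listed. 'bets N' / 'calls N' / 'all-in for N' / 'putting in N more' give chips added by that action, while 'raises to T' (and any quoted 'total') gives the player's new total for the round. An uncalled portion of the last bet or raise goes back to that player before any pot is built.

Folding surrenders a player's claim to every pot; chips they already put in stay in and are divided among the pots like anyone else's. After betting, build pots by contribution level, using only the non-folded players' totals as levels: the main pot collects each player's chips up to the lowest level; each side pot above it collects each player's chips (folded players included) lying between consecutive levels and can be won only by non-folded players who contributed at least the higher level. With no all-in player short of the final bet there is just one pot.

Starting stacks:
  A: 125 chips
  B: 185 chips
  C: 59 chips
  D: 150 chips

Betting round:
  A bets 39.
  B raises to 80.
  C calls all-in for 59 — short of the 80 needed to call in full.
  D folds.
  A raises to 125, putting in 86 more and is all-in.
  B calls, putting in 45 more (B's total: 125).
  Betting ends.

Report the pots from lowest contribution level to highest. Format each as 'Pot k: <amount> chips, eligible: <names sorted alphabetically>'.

Pot 1: 177 chips, eligible: A, B, C
Pot 2: 132 chips, eligible: A, B

Derivation:
Contributions: A=125, B=125, C=59
Folded: D
Pot levels (distinct totals of non-folded players): 59, 125
Layer 1-59: 59 each from A, B, C = 59*3 = 177 chips; eligible A, B, C
Layer 60-125: 66 each from A, B = 66*2 = 132 chips; eligible A, B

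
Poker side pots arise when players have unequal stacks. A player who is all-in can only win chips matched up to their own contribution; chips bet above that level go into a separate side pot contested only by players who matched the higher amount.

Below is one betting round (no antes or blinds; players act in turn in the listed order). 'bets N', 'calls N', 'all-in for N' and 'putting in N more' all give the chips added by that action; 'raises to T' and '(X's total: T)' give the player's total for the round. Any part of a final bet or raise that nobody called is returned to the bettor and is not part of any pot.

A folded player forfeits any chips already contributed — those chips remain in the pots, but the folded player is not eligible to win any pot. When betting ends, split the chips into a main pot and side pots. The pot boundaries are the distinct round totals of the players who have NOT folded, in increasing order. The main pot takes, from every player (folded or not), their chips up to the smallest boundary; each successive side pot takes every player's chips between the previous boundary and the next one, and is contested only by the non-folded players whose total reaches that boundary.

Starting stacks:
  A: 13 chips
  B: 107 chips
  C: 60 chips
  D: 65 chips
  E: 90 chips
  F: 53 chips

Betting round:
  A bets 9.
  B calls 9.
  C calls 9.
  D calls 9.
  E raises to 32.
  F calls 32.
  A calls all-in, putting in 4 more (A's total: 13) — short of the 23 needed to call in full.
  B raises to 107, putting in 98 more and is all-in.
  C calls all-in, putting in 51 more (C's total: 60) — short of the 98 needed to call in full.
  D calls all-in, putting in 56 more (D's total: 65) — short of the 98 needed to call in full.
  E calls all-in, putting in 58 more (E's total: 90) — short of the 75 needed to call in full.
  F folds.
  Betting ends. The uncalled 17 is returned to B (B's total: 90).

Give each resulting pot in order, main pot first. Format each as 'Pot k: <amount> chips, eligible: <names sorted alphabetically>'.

Contributions (after 17 returned to B): A=13, B=90, C=60, D=65, E=90, F=32
Folded: F
Pot levels (distinct totals of non-folded players): 13, 60, 65, 90
Layer 1-13: 13 each from A, B, C, D, E, F = 13*6 = 78 chips; eligible A, B, C, D, E
Layer 14-60: B 47 + C 47 + D 47 + E 47 + F 19 = 207 chips; eligible B, C, D, E
Layer 61-65: 5 each from B, D, E = 5*3 = 15 chips; eligible B, D, E
Layer 66-90: 25 each from B, E = 25*2 = 50 chips; eligible B, E

Pot 1: 78 chips, eligible: A, B, C, D, E
Pot 2: 207 chips, eligible: B, C, D, E
Pot 3: 15 chips, eligible: B, D, E
Pot 4: 50 chips, eligible: B, E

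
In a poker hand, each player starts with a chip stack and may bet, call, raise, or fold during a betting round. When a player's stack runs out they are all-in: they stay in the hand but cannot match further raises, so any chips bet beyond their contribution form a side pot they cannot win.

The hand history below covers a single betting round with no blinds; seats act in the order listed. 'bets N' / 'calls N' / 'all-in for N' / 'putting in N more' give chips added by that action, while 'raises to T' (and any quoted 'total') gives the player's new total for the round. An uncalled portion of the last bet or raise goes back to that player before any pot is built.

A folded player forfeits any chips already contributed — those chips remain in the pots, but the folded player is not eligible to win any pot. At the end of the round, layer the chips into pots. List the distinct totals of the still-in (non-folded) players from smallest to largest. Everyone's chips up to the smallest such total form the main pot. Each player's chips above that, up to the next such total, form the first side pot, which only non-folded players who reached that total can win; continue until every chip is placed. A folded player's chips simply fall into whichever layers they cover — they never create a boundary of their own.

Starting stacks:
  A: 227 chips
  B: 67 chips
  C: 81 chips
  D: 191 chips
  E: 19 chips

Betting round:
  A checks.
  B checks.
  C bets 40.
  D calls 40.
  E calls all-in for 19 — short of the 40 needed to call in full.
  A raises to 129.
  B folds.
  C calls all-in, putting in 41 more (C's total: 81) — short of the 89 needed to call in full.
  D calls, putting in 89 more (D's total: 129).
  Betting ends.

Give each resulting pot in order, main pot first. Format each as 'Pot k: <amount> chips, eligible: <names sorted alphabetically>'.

Pot 1: 76 chips, eligible: A, C, D, E
Pot 2: 186 chips, eligible: A, C, D
Pot 3: 96 chips, eligible: A, D

Derivation:
Contributions: A=129, C=81, D=129, E=19
Folded: B
Pot levels (distinct totals of non-folded players): 19, 81, 129
Layer 1-19: 19 each from A, C, D, E = 19*4 = 76 chips; eligible A, C, D, E
Layer 20-81: 62 each from A, C, D = 62*3 = 186 chips; eligible A, C, D
Layer 82-129: 48 each from A, D = 48*2 = 96 chips; eligible A, D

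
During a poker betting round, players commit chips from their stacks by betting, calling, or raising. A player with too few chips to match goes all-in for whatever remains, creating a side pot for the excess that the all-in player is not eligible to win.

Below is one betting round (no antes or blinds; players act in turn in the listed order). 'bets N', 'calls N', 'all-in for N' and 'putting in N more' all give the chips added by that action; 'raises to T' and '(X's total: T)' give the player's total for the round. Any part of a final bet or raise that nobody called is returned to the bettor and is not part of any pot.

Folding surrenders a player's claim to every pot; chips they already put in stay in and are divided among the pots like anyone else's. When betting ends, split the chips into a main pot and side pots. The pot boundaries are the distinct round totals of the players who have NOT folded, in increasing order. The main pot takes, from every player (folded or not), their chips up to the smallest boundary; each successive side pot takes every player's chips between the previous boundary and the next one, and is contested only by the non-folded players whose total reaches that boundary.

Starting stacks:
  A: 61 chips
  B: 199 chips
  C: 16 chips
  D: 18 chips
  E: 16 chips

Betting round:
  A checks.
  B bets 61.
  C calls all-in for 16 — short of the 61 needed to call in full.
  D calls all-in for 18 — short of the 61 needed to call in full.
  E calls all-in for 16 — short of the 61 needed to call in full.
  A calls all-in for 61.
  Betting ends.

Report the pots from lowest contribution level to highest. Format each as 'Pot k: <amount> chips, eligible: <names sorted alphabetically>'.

Pot 1: 80 chips, eligible: A, B, C, D, E
Pot 2: 6 chips, eligible: A, B, D
Pot 3: 86 chips, eligible: A, B

Derivation:
Contributions: A=61, B=61, C=16, D=18, E=16
Pot levels (distinct totals of non-folded players): 16, 18, 61
Layer 1-16: 16 each from A, B, C, D, E = 16*5 = 80 chips; eligible A, B, C, D, E
Layer 17-18: 2 each from A, B, D = 2*3 = 6 chips; eligible A, B, D
Layer 19-61: 43 each from A, B = 43*2 = 86 chips; eligible A, B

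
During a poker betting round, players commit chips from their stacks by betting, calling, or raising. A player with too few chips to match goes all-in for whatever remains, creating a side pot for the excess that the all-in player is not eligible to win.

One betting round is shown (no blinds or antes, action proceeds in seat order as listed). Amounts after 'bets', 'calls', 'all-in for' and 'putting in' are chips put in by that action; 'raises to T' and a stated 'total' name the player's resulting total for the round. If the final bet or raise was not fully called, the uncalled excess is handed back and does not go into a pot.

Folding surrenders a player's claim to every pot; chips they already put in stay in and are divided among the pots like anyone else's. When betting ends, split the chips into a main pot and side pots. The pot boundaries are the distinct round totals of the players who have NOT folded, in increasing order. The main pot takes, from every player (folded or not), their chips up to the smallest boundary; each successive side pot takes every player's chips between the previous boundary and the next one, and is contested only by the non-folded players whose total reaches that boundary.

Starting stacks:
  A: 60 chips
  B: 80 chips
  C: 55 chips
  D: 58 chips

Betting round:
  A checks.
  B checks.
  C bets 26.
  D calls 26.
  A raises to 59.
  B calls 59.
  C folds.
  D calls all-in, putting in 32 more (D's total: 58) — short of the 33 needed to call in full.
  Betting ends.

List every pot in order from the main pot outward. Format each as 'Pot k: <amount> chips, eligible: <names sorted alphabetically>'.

Contributions: A=59, B=59, C=26, D=58
Folded: C
Pot levels (distinct totals of non-folded players): 58, 59
Layer 1-58: A 58 + B 58 + C 26 + D 58 = 200 chips; eligible A, B, D
Layer 59-59: 1 each from A, B = 1*2 = 2 chips; eligible A, B

Pot 1: 200 chips, eligible: A, B, D
Pot 2: 2 chips, eligible: A, B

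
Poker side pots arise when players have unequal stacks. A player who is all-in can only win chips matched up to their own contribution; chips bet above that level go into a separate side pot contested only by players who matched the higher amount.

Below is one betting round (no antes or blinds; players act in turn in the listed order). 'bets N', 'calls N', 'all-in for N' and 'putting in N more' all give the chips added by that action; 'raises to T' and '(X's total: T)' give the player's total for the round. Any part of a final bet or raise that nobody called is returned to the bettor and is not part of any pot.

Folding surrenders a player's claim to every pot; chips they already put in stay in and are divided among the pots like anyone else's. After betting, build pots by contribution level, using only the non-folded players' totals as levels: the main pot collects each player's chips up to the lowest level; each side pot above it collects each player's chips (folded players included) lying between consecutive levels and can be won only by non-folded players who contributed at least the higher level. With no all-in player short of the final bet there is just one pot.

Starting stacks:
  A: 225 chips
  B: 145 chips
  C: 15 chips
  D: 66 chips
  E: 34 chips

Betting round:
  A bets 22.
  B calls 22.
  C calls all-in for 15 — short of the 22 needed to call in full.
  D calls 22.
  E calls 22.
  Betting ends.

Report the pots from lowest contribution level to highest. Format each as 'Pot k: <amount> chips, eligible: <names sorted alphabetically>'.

Pot 1: 75 chips, eligible: A, B, C, D, E
Pot 2: 28 chips, eligible: A, B, D, E

Derivation:
Contributions: A=22, B=22, C=15, D=22, E=22
Pot levels (distinct totals of non-folded players): 15, 22
Layer 1-15: 15 each from A, B, C, D, E = 15*5 = 75 chips; eligible A, B, C, D, E
Layer 16-22: 7 each from A, B, D, E = 7*4 = 28 chips; eligible A, B, D, E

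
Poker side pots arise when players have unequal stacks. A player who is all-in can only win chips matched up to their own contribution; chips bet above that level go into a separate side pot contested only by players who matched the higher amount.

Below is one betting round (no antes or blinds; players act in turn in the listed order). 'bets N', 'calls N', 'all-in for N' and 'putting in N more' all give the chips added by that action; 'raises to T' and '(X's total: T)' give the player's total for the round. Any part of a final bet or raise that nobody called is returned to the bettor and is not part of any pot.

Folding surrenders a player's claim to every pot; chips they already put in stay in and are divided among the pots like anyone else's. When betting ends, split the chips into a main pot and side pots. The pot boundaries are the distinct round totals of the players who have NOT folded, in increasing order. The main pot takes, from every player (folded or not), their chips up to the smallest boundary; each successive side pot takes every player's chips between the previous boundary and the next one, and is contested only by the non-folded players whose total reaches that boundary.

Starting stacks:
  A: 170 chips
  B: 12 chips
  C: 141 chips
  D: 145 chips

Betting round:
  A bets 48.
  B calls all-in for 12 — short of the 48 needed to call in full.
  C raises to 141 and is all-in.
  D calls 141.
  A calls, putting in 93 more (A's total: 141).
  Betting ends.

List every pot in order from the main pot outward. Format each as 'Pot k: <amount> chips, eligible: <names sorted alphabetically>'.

Contributions: A=141, B=12, C=141, D=141
Pot levels (distinct totals of non-folded players): 12, 141
Layer 1-12: 12 each from A, B, C, D = 12*4 = 48 chips; eligible A, B, C, D
Layer 13-141: 129 each from A, C, D = 129*3 = 387 chips; eligible A, C, D

Pot 1: 48 chips, eligible: A, B, C, D
Pot 2: 387 chips, eligible: A, C, D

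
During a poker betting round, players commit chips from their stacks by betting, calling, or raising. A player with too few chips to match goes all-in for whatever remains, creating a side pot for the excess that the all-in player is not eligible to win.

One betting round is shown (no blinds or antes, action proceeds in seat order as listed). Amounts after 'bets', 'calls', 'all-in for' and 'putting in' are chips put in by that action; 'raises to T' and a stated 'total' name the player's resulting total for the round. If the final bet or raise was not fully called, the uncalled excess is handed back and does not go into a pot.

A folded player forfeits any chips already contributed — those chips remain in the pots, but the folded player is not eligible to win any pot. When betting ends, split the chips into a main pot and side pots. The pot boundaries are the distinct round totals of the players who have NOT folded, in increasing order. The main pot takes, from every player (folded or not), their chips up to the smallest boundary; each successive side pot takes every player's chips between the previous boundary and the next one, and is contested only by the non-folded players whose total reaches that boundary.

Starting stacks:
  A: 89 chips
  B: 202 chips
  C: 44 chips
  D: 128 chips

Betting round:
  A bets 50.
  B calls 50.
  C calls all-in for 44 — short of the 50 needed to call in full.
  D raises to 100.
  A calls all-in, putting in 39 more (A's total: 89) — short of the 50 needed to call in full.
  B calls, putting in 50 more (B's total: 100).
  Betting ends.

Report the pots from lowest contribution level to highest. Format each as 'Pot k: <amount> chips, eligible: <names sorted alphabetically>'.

Pot 1: 176 chips, eligible: A, B, C, D
Pot 2: 135 chips, eligible: A, B, D
Pot 3: 22 chips, eligible: B, D

Derivation:
Contributions: A=89, B=100, C=44, D=100
Pot levels (distinct totals of non-folded players): 44, 89, 100
Layer 1-44: 44 each from A, B, C, D = 44*4 = 176 chips; eligible A, B, C, D
Layer 45-89: 45 each from A, B, D = 45*3 = 135 chips; eligible A, B, D
Layer 90-100: 11 each from B, D = 11*2 = 22 chips; eligible B, D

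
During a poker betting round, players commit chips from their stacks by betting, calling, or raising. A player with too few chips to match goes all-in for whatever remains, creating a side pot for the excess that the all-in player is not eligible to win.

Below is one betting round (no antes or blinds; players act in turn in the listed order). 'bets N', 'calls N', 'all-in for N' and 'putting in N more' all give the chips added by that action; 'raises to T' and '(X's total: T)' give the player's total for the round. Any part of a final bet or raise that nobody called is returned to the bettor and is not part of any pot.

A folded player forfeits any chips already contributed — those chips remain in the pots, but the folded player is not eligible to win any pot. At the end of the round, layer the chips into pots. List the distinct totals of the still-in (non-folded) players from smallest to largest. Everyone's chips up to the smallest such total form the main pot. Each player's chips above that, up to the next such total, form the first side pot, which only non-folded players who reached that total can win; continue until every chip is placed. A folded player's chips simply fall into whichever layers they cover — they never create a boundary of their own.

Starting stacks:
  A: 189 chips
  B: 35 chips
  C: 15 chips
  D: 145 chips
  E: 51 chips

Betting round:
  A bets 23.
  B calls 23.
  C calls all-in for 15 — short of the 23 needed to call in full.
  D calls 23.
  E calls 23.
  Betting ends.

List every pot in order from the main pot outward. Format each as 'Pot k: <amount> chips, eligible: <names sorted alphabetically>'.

Pot 1: 75 chips, eligible: A, B, C, D, E
Pot 2: 32 chips, eligible: A, B, D, E

Derivation:
Contributions: A=23, B=23, C=15, D=23, E=23
Pot levels (distinct totals of non-folded players): 15, 23
Layer 1-15: 15 each from A, B, C, D, E = 15*5 = 75 chips; eligible A, B, C, D, E
Layer 16-23: 8 each from A, B, D, E = 8*4 = 32 chips; eligible A, B, D, E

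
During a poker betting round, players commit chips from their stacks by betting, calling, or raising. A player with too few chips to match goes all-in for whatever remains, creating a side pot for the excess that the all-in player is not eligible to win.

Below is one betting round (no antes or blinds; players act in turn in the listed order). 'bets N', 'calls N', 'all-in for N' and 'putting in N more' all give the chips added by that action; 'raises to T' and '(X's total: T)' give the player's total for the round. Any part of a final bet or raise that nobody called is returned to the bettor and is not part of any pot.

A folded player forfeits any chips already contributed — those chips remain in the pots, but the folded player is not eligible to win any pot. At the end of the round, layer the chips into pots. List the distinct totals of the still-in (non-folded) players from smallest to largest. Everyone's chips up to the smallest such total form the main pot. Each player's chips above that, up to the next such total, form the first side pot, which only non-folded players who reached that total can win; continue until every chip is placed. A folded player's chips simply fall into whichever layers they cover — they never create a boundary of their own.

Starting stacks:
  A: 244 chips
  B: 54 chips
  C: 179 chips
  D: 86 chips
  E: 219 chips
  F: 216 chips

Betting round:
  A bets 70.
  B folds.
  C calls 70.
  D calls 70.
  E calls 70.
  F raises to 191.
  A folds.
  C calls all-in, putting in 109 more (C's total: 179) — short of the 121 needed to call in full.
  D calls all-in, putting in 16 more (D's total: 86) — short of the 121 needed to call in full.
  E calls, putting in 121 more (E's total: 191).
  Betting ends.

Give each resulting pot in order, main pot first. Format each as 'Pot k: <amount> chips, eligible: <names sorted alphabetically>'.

Contributions: A=70, C=179, D=86, E=191, F=191
Folded: A, B
Pot levels (distinct totals of non-folded players): 86, 179, 191
Layer 1-86: A 70 + C 86 + D 86 + E 86 + F 86 = 414 chips; eligible C, D, E, F
Layer 87-179: 93 each from C, E, F = 93*3 = 279 chips; eligible C, E, F
Layer 180-191: 12 each from E, F = 12*2 = 24 chips; eligible E, F

Pot 1: 414 chips, eligible: C, D, E, F
Pot 2: 279 chips, eligible: C, E, F
Pot 3: 24 chips, eligible: E, F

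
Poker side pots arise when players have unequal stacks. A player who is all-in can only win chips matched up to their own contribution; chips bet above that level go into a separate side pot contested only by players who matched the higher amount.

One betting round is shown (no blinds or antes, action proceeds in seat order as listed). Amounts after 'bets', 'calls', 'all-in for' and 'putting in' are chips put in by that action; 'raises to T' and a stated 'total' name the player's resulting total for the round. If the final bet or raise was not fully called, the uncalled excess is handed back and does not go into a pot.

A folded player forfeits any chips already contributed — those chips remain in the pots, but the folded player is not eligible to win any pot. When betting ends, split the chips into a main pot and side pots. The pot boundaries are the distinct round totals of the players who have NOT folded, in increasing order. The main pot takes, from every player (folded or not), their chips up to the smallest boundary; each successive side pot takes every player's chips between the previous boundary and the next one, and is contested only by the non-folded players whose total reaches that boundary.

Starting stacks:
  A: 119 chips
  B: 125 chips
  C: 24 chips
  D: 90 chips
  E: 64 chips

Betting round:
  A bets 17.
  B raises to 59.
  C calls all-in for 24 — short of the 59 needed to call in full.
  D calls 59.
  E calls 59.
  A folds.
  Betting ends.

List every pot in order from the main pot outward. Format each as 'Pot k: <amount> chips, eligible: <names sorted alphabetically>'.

Pot 1: 113 chips, eligible: B, C, D, E
Pot 2: 105 chips, eligible: B, D, E

Derivation:
Contributions: A=17, B=59, C=24, D=59, E=59
Folded: A
Pot levels (distinct totals of non-folded players): 24, 59
Layer 1-24: A 17 + B 24 + C 24 + D 24 + E 24 = 113 chips; eligible B, C, D, E
Layer 25-59: 35 each from B, D, E = 35*3 = 105 chips; eligible B, D, E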